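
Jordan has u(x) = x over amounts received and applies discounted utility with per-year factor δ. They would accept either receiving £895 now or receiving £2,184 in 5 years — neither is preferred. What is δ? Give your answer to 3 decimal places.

Indifference means u(895) = δ^5 · u(2184), so δ^5 = u(895)/u(2184).
With u(x) = x: δ^5 = 895/2184 = 0.40980.
Taking the 5th root: δ = 0.40980^(1/5) ≈ 0.837.

δ ≈ 0.837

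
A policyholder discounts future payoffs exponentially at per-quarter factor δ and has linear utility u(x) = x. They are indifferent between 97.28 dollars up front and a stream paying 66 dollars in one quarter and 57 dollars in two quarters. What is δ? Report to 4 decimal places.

Present value of the stream is 66·δ + 57·δ². Indifference gives 66δ + 57δ² = 97.28.
That is, 57δ² + 66δ − 97.28 = 0, a quadratic in δ.
δ = (−66 + √(66² + 4·57·97.28)) / (2·57) = (−66 + √26535.84) / 114 ≈ 0.8500.

δ ≈ 0.8500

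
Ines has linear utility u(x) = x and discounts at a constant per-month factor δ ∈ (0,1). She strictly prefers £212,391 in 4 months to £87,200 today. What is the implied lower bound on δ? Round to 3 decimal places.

Comparing present values: 87200 < δ^4·212391.
So δ^4 > 87200/212391 = 0.41056; taking the 4th root of both positive sides preserves the inequality.
δ > (87200/212391)^(1/4) ≈ 0.800.

δ > 0.800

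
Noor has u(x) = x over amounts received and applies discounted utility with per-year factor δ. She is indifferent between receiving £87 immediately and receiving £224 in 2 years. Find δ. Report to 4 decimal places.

δ ≈ 0.6232

Equating discounted utilities: u(87) = δ^2·u(224) ⇒ δ^2 = u(87)/u(224).
With u(x) = x: δ^2 = 87/224 = 0.38839.
So δ = 0.38839^(1/2) ≈ 0.6232.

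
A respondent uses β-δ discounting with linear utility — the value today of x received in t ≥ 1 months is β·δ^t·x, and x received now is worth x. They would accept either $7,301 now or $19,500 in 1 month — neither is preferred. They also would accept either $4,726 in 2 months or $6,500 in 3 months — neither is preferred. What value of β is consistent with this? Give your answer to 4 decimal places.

The second indifference involves only future payoffs, so β cancels: β·δ^2·4726 = β·δ^3·6500, giving δ = 4726/6500 = 0.72708.
Substituting δ into 7301 = β·δ·19500: β = 7301/(14178.000) ≈ 0.5150.

β ≈ 0.5150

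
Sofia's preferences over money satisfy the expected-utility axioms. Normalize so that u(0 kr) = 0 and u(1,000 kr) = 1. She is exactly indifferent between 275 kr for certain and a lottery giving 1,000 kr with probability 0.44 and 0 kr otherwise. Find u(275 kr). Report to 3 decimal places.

0.440

The indifference gives u(275 kr) = 0.44·u(1,000 kr) + 0.56·u(0 kr) = 0.44·1 + 0.56·0 = 0.44.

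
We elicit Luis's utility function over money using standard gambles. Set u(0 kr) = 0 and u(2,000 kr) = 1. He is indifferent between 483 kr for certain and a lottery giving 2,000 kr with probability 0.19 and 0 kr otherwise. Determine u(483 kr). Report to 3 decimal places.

By the standard-gamble method, u(483 kr) is just the indifference probability on the best outcome: 0.19.

0.190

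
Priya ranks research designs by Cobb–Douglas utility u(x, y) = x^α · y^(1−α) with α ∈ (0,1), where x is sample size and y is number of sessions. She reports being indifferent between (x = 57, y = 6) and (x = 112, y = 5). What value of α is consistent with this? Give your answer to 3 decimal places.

Set the two utilities equal: 57^α·6^(1−α) = 112^α·5^(1−α).
(57/112)^α = (5/6)^(1−α); take logs: α·ln(57/112) = (1−α)·ln(5/6), i.e. α·-0.675448 = (1−α)·-0.182322.
Thus α·(-0.857770) = -0.182322, so α = -0.182322/-0.857770 ≈ 0.213.

α ≈ 0.213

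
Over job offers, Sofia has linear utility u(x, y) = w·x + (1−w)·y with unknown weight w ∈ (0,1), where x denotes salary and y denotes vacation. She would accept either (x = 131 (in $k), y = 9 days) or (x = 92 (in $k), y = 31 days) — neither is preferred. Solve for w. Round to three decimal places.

w = 0.361

Indifference: w·131 + (1−w)·9 = w·92 + (1−w)·31.
Collecting terms: w·39 = (1−w)·22.
The marginal rate of substitution is 22/39, so w = 22/(39+22) = 0.361.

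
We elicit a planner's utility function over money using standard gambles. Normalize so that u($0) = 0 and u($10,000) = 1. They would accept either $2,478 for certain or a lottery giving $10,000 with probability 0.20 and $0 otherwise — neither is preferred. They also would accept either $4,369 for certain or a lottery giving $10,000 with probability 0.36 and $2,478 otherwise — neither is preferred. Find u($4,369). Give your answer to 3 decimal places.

From the first indifference, u($2,478) = 0.20·u($10,000) + 0.80·u($0) = 0.20·1 + 0.80·0 = 0.20.
Then u($4,369) = 0.36·u($10,000) + 0.64·u($2,478) = 0.36·1.00 + 0.64·0.20 = 0.4880.

0.488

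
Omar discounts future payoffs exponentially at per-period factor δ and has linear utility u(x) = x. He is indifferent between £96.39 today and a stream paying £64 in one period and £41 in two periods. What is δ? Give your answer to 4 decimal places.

δ ≈ 0.9400

Present value of the stream is 64·δ + 41·δ². Indifference gives 64δ + 41δ² = 96.39.
So 41δ² + 64δ − 96.39 = 0.
The positive root is δ = [−64 + √(64² + 4·41·96.39)] / (2·41) = (−64 + 141.081)/82 ≈ 0.9400.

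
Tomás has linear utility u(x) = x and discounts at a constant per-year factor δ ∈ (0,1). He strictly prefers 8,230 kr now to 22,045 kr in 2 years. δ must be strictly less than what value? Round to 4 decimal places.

Comparing present values: 8230 > δ^2·22045.
Hence δ^2 < 8230/22045 = 0.37333, and x ↦ x^(1/2) is increasing on (0,∞).
δ < 0.37333^(1/2) = 0.6110.

δ < 0.6110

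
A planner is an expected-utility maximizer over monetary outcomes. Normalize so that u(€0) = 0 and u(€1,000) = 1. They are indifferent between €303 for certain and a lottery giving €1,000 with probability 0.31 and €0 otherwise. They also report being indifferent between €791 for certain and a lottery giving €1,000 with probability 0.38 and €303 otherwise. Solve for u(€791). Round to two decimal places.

0.57

First, u(€303) = 0.31·u(€1,000) + 0.69·u(€0) = 0.31.
Then u(€791) = 0.38·u(€1,000) + 0.62·u(€303) = 0.38·1.00 + 0.62·0.31 = 0.5722.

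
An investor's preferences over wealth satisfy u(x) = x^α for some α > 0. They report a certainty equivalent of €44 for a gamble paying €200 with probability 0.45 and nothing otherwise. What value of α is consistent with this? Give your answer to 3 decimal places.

The lottery's expected utility is 0.45·u(200) + 0.55·u(0) = 0.45·200^α (since u(0) = 0 for α > 0).
Equating: 44^α = 0.45·200^α, i.e. 0.2200^α = 0.45.
Take logs: α = ln 0.45 / ln(44/200) ≈ 0.52737.

α ≈ 0.527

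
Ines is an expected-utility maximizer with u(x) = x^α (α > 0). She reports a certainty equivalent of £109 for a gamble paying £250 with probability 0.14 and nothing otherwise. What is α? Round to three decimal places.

α ≈ 2.368

EU(lottery) = 0.14·250^α + 0.86·0 = 0.14·250^α.
Setting u(109) equal to that: 109^α = 0.14·250^α ⇒ (109/250)^α = 0.14.
α = ln(0.14) / ln(109/250) = -1.966113/-0.830113 ≈ 2.368.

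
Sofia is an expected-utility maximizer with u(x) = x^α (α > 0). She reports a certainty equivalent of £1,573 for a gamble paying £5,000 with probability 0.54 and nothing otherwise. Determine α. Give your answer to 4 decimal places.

EU(lottery) = 0.54·5000^α + 0.46·0 = 0.54·5000^α.
Setting u(1573) equal to that: 1573^α = 0.54·5000^α ⇒ (1573/5000)^α = 0.54.
Take logs: α = ln 0.54 / ln(1573/5000) ≈ 0.532824.

α ≈ 0.5328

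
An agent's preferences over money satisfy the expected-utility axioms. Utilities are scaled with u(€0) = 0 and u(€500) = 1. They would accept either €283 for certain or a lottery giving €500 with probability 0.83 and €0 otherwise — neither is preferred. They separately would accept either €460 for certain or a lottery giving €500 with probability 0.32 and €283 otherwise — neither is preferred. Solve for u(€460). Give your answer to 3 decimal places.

0.884

From the first indifference, u(€283) = 0.83·u(€500) + 0.17·u(€0) = 0.83·1 + 0.17·0 = 0.83.
Chaining: u(€460) = 0.32·1.00 + 0.68·0.83 = 0.8844.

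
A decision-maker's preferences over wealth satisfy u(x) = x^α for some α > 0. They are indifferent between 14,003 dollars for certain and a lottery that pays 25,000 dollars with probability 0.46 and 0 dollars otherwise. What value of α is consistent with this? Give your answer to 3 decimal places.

α ≈ 1.340

The lottery's expected utility is 0.46·u(25000) + 0.54·u(0) = 0.46·25000^α (since u(0) = 0 for α > 0).
Equating: 14003^α = 0.46·25000^α, i.e. 0.5601^α = 0.46.
Taking logs: α·ln(14003/25000) = ln(0.46), so α = -0.776529 / -0.579604 ≈ 1.340.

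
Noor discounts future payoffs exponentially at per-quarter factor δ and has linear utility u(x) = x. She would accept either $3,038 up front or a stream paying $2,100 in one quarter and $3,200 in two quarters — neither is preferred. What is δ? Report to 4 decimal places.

Present value of the stream is 2100·δ + 3200·δ². Indifference gives 2100δ + 3200δ² = 3038.
That is, 3200δ² + 2100δ − 3038 = 0, a quadratic in δ.
By the quadratic formula (taking the positive root), δ = (−2100 + √43296400.00) / 6400 ≈ 0.7000.

δ ≈ 0.7000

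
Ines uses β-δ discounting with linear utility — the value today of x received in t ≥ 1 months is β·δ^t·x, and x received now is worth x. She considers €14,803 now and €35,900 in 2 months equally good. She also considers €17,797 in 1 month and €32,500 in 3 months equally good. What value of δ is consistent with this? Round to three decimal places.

δ ≈ 0.740

From the later pair, β·δ^1·17797 = β·δ^3·32500; dividing through, δ^2 = 17797/32500 = 0.54760, so δ = 0.74000.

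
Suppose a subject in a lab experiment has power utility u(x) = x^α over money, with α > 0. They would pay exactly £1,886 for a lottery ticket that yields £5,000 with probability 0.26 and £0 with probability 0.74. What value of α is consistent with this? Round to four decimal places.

The lottery's expected utility is 0.26·u(5000) + 0.74·u(0) = 0.26·5000^α (since u(0) = 0 for α > 0).
Setting u(1886) equal to that: 1886^α = 0.26·5000^α ⇒ (1886/5000)^α = 0.26.
α = ln(0.26) / ln(1886/5000) = -1.3470736/-0.9749797 ≈ 1.3816.

α ≈ 1.3816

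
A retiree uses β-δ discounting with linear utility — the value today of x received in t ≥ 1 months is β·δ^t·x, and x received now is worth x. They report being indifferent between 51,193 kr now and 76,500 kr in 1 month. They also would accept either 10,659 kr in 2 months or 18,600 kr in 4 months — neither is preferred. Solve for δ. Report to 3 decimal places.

δ ≈ 0.757

From the later pair, β·δ^2·10659 = β·δ^4·18600; dividing through, δ^2 = 10659/18600 = 0.57306, so δ = 0.75701.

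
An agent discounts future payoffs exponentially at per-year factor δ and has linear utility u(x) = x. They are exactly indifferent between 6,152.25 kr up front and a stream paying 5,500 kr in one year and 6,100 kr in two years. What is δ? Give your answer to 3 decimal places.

δ ≈ 0.650

Equating present values: 6152.25 = 5500δ + 6100δ².
That is, 6100δ² + 5500δ − 6152.25 = 0, a quadratic in δ.
By the quadratic formula (taking the positive root), δ = (−5500 + √180364900.00) / 12200 ≈ 0.650.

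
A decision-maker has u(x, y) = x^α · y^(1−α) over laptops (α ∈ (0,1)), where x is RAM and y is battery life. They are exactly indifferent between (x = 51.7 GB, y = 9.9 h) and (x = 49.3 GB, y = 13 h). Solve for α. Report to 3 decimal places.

α ≈ 0.851

The Cobb–Douglas utilities coincide, so 51.7^α·9.9^(1−α) = 49.3^α·13^(1−α).
Taking logs: α·ln 51.7 + (1−α)·ln 9.9 = α·ln 49.3 + (1−α)·ln 13, i.e. α·0.047534 = (1−α)·0.272415.
Thus α·(0.319949) = 0.272415, so α = 0.272415/0.319949 ≈ 0.851.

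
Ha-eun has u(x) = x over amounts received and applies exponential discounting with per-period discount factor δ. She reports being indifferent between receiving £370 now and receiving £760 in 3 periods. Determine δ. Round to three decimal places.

The payoff in 3 periods is discounted by δ^3, so u(370) = δ^3·u(760) and δ^3 = u(370)/u(760).
With u(x) = x: δ^3 = 370/760 = 0.48684.
Hence δ = (0.48684)^(1/3) = 0.78668.

δ ≈ 0.787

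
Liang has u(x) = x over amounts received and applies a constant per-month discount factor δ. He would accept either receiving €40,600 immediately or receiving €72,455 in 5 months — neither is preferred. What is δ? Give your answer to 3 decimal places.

δ ≈ 0.891

The payoff in 5 months is discounted by δ^5, so u(40600) = δ^5·u(72455) and δ^5 = u(40600)/u(72455).
With u(x) = x: δ^5 = 40600/72455 = 0.56035.
So δ = 0.56035^(1/5) ≈ 0.891.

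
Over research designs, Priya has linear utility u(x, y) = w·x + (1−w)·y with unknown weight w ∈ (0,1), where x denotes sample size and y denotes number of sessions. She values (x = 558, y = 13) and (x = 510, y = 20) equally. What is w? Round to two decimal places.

w = 0.13

u(558,13) = u(510,20) means w·558 + (1−w)·13 = w·510 + (1−w)·20.
w·(558−510) = (1−w)·(20−13), i.e. w·48 = (1−w)·7.
The marginal rate of substitution is 7/48, so w = 7/(48+7) = 0.13.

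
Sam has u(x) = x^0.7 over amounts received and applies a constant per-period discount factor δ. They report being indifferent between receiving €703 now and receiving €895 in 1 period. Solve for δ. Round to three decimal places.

δ ≈ 0.844

The payoff in 1 period is discounted by δ, so u(703) = δ·u(895) and δ = u(703)/u(895).
With u(x) = x^0.7: δ = 703^0.7/895^0.7 = (703/895)^0.7 = 0.84449.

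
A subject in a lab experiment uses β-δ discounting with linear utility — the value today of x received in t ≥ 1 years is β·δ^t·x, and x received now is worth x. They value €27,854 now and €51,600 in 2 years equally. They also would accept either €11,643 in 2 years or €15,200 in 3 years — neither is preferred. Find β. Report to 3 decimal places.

β ≈ 0.920

Both payoffs in the second observation are in the future, so β drops out: δ^2·11643 = δ^3·15200 ⇒ δ = 11643/15200 = 0.76599.
The first indifference: 27854 = β·δ^2·51600, so β = 27854/(δ^2·51600) = 27854/(0.58674·51600) ≈ 0.920.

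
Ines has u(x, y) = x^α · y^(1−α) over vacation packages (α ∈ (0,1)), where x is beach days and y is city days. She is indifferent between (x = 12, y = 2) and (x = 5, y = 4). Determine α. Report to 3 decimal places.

The Cobb–Douglas utilities coincide, so 12^α·2^(1−α) = 5^α·4^(1−α).
(12/5)^α = (4/2)^(1−α); take logs: α·ln(12/5) = (1−α)·ln(4/2), i.e. α·0.875469 = (1−α)·0.693147.
So α/(1−α) = (0.693147)/(0.875469) = 0.791744, and α = 0.791744/1.791744 ≈ 0.442.

α ≈ 0.442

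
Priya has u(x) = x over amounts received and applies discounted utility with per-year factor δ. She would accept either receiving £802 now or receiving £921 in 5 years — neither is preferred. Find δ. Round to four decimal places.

δ ≈ 0.9727

Indifference means u(802) = δ^5 · u(921), so δ^5 = u(802)/u(921).
With u(x) = x: δ^5 = 802/921 = 0.87079.
Hence δ = (0.87079)^(1/5) = 0.972709.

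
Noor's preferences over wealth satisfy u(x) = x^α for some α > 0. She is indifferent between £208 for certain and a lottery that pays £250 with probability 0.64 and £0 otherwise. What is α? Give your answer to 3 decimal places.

EU(lottery) = 0.64·250^α + 0.36·0 = 0.64·250^α.
Setting u(208) equal to that: 208^α = 0.64·250^α ⇒ (208/250)^α = 0.64.
Taking logs: α·ln(208/250) = ln(0.64), so α = -0.446287 / -0.183923 ≈ 2.426.

α ≈ 2.426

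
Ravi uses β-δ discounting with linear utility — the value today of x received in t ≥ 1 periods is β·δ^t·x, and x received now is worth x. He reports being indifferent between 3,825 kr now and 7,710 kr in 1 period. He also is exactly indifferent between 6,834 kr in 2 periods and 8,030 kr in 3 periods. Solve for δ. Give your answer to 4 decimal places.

Both payoffs in the second observation are in the future, so β drops out: δ^2·6834 = δ^3·8030 ⇒ δ = 6834/8030 = 0.85106.

δ ≈ 0.8511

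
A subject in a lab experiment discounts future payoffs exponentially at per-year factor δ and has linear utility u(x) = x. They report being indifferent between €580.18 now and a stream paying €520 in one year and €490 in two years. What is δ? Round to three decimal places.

δ ≈ 0.680

Equating present values: 580.18 = 520δ + 490δ².
That is, 490δ² + 520δ − 580.18 = 0, a quadratic in δ.
δ = (−520 + √(520² + 4·490·580.18)) / (2·490) = (−520 + √1407552.80) / 980 ≈ 0.680.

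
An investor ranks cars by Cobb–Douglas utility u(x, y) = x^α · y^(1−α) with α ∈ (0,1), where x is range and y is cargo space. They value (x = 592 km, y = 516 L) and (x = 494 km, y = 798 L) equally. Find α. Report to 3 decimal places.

α ≈ 0.707

The Cobb–Douglas utilities coincide, so 592^α·516^(1−α) = 494^α·798^(1−α).
Taking logs: α·ln 592 + (1−α)·ln 516 = α·ln 494 + (1−α)·ln 798, i.e. α·0.180971 = (1−α)·0.436002.
Thus α·(0.616973) = 0.436002, so α = 0.436002/0.616973 ≈ 0.707.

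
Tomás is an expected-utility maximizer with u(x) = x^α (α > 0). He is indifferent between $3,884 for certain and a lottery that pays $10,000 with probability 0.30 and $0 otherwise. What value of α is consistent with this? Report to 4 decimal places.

α ≈ 1.2731

EU(lottery) = 0.30·10000^α + 0.70·0 = 0.30·10000^α.
Setting u(3884) equal to that: 3884^α = 0.30·10000^α ⇒ (3884/10000)^α = 0.30.
Taking logs: α·ln(3884/10000) = ln(0.30), so α = -1.2039728 / -0.9457195 ≈ 1.2731.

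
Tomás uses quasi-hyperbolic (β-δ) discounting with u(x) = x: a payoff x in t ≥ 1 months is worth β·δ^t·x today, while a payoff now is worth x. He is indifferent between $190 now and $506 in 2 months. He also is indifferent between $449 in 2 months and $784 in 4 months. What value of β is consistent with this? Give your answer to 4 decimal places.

β ≈ 0.6557

The second indifference involves only future payoffs, so β cancels: β·δ^2·449 = β·δ^4·784, giving δ^2 = 449/784 = 0.57270, so δ = 0.75677.
Substituting δ into 190 = β·δ^2·506: β = 190/(289.788) ≈ 0.6557.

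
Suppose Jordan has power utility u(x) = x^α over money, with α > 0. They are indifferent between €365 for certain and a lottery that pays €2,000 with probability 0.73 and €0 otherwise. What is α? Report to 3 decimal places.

α ≈ 0.185

The lottery's expected utility is 0.73·u(2000) + 0.27·u(0) = 0.73·2000^α (since u(0) = 0 for α > 0).
Indifference: 365^α = 0.73·2000^α, so (365/2000)^α = 0.73.
α = ln(0.73) / ln(365/2000) = -0.314711/-1.701005 ≈ 0.185.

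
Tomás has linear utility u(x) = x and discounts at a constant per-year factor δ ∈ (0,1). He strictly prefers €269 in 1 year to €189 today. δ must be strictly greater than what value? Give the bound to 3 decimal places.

δ > 0.703

Comparing present values: 189 < δ·269.
Dividing through by 269 gives δ > 0.70260.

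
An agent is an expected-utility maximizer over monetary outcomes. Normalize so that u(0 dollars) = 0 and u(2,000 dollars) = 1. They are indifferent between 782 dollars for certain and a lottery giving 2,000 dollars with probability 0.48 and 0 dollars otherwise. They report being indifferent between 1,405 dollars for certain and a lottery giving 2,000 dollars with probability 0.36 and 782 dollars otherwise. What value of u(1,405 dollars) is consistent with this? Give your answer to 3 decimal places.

0.667

From the first indifference, u(782 dollars) = 0.48·u(2,000 dollars) + 0.52·u(0 dollars) = 0.48·1 + 0.52·0 = 0.48.
Then u(1,405 dollars) = 0.36·u(2,000 dollars) + 0.64·u(782 dollars) = 0.36·1.00 + 0.64·0.48 = 0.6672.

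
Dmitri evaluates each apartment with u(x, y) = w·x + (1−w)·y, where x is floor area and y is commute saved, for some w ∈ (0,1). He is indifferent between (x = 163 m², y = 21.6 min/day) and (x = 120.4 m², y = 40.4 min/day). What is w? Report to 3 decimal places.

Indifference: w·163 + (1−w)·21.6 = w·120.4 + (1−w)·40.4.
w·(163−120.4) = (1−w)·(40.4−21.6), i.e. w·42.6 = (1−w)·18.8.
The marginal rate of substitution is 18.8/42.6, so w = 18.8/(42.6+18.8) = 0.306.

w = 0.306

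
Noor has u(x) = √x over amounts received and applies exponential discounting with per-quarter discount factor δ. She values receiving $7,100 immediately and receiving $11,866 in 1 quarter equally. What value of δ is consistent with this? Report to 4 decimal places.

Indifference means u(7100) = δ · u(11866), so δ = u(7100)/u(11866).
With u(x) = √x: δ = √7100/√11866 = √(7100/11866) = 0.77353.

δ ≈ 0.7735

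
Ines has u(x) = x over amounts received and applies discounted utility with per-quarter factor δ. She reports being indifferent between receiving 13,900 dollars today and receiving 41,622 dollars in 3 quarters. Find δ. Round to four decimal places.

δ ≈ 0.6938

Indifference means u(13900) = δ^3 · u(41622), so δ^3 = u(13900)/u(41622).
With u(x) = x: δ^3 = 13900/41622 = 0.33396.
Taking the cube root: δ = 0.33396^(1/3) ≈ 0.6938.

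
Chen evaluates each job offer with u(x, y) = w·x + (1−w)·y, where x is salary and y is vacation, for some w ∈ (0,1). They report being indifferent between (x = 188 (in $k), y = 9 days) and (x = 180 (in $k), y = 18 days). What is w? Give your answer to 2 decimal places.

w = 0.53

Equating utilities: w·188 + (1−w)·9 = w·180 + (1−w)·18.
Collecting terms: w·8 = (1−w)·9.
The marginal rate of substitution is 9/8, so w = 9/(8+9) = 0.53.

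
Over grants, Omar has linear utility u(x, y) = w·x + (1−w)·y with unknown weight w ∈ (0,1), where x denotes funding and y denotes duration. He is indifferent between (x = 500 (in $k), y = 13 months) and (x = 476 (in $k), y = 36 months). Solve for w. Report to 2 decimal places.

u(500,13) = u(476,36) means w·500 + (1−w)·13 = w·476 + (1−w)·36.
Collecting terms: w·24 = (1−w)·23.
The marginal rate of substitution is 23/24, so w = 23/(24+23) = 0.49.

w = 0.49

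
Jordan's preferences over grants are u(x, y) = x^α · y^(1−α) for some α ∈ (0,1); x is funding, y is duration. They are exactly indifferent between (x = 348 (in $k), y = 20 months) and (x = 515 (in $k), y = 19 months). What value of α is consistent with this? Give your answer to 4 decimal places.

The Cobb–Douglas utilities coincide, so 348^α·20^(1−α) = 515^α·19^(1−α).
(348/515)^α = (19/20)^(1−α); take logs: α·ln(348/515) = (1−α)·ln(19/20), i.e. α·-0.3919644 = (1−α)·-0.0512933.
With A = -0.3919644 and B = -0.0512933: α·A = (1−α)·B, so α = B/(A+B) = -0.0512933/-0.4432577 ≈ 0.1157.

α ≈ 0.1157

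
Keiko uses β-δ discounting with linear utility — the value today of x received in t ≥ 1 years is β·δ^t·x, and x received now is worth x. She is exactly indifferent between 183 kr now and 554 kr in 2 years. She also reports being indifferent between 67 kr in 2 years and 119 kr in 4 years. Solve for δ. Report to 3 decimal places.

δ ≈ 0.750

The second indifference involves only future payoffs, so β cancels: β·δ^2·67 = β·δ^4·119, giving δ^2 = 67/119 = 0.56303, so δ = 0.75035.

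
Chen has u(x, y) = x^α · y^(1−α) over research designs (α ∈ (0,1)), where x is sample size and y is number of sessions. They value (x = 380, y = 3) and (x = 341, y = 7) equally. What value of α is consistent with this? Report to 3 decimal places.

α ≈ 0.887

Indifference: 380^α · 3^(1−α) = 341^α · 7^(1−α).
Taking logs: α·ln 380 + (1−α)·ln 3 = α·ln 341 + (1−α)·ln 7, i.e. α·0.108289 = (1−α)·0.847298.
With A = 0.108289 and B = 0.847298: α·A = (1−α)·B, so α = B/(A+B) = 0.847298/0.955587 ≈ 0.887.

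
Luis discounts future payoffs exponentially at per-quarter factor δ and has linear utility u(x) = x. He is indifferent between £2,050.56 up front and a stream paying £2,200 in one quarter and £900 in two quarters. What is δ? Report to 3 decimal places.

δ ≈ 0.720

The stream is worth 2200δ + 900δ² today, so 2200δ + 900δ² = 2050.56.
That is, 900δ² + 2200δ − 2050.56 = 0, a quadratic in δ.
δ = (−2200 + √(2200² + 4·900·2050.56)) / (2·900) = (−2200 + √12222016.00) / 1800 ≈ 0.720.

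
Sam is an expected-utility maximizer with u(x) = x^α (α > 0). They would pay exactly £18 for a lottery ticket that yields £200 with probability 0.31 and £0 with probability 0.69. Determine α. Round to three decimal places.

α ≈ 0.486

Since u(0) = 0, the lottery's EU is 0.31·200^α.
Setting u(18) equal to that: 18^α = 0.31·200^α ⇒ (18/200)^α = 0.31.
α = ln(0.31) / ln(18/200) = -1.171183/-2.407946 ≈ 0.486.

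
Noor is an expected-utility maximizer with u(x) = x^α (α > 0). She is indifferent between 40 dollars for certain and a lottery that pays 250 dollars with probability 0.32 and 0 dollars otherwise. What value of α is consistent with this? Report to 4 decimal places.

Since u(0) = 0, the lottery's EU is 0.32·250^α.
Equating: 40^α = 0.32·250^α, i.e. 0.1600^α = 0.32.
α = ln(0.32) / ln(40/250) = -1.1394343/-1.8325815 ≈ 0.6218.

α ≈ 0.6218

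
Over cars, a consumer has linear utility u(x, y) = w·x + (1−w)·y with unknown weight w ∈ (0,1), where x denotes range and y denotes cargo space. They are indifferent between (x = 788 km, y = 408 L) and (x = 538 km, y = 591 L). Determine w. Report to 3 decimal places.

Equating utilities: w·788 + (1−w)·408 = w·538 + (1−w)·591.
Rearranging, 250·w − 183·(1−w) = 0.
The marginal rate of substitution is 183/250, so w = 183/(250+183) = 0.423.

w = 0.423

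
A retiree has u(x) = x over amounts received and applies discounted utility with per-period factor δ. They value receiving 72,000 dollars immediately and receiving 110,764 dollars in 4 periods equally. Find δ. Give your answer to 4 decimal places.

δ ≈ 0.8979

Indifference means u(72000) = δ^4 · u(110764), so δ^4 = u(72000)/u(110764).
With u(x) = x: δ^4 = 72000/110764 = 0.65003.
Hence δ = (0.65003)^(1/4) = 0.897911.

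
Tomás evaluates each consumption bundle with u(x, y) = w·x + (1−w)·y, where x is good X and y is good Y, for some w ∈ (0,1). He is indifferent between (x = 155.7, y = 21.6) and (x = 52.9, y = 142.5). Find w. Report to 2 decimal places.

w = 0.54

u(155.7,21.6) = u(52.9,142.5) means w·155.7 + (1−w)·21.6 = w·52.9 + (1−w)·142.5.
Rearranging, 102.8·w − 120.9·(1−w) = 0.
Hence w = 120.9/(102.8+120.9) = 120.9/223.7 = 0.54.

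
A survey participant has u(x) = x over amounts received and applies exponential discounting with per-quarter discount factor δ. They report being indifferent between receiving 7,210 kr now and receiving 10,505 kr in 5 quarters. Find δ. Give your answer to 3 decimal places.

δ ≈ 0.927

Indifference means u(7210) = δ^5 · u(10505), so δ^5 = u(7210)/u(10505).
With u(x) = x: δ^5 = 7210/10505 = 0.68634.
Taking the 5th root: δ = 0.68634^(1/5) ≈ 0.927.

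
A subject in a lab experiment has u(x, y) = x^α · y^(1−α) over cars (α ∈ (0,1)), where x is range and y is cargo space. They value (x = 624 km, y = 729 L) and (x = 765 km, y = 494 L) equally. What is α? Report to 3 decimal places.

α ≈ 0.656

Set the two utilities equal: 624^α·729^(1−α) = 765^α·494^(1−α).
Taking logs: α·ln 624 + (1−α)·ln 729 = α·ln 765 + (1−α)·ln 494, i.e. α·-0.203725 = (1−α)·-0.389138.
Thus α·(-0.592863) = -0.389138, so α = -0.389138/-0.592863 ≈ 0.656.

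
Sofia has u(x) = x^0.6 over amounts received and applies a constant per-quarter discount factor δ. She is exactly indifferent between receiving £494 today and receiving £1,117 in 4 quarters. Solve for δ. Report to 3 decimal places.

Equating discounted utilities: u(494) = δ^4·u(1117) ⇒ δ^4 = u(494)/u(1117).
Since u(x) = x^0.6, δ^4 = (494/1117)^0.6 = 0.44226^0.6 = 0.61292.
Hence δ = (0.61292)^(1/4) = 0.88481.

δ ≈ 0.885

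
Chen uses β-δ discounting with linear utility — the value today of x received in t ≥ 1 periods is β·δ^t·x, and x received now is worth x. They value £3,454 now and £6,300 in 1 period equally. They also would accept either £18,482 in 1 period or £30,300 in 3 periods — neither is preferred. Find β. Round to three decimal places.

β ≈ 0.702

From the later pair, β·δ^1·18482 = β·δ^3·30300; dividing through, δ^2 = 18482/30300 = 0.60997, so δ = 0.78100.
Substituting δ into 3454 = β·δ·6300: β = 3454/(4920.324) ≈ 0.702.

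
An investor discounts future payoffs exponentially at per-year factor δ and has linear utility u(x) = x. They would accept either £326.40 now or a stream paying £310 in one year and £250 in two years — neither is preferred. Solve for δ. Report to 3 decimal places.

δ ≈ 0.680

Present value of the stream is 310·δ + 250·δ². Indifference gives 310δ + 250δ² = 326.40.
Rearranged: 250δ² + 310δ − 326.40 = 0.
The positive root is δ = [−310 + √(310² + 4·250·326.40)] / (2·250) = (−310 + 650.000)/500 ≈ 0.680.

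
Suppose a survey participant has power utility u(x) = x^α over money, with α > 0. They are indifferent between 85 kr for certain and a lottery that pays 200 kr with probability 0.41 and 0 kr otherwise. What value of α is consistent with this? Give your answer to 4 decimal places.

α ≈ 1.0420

EU(lottery) = 0.41·200^α + 0.59·0 = 0.41·200^α.
Indifference: 85^α = 0.41·200^α, so (85/200)^α = 0.41.
Taking logs: α·ln(85/200) = ln(0.41), so α = -0.8915981 / -0.8556661 ≈ 1.0420.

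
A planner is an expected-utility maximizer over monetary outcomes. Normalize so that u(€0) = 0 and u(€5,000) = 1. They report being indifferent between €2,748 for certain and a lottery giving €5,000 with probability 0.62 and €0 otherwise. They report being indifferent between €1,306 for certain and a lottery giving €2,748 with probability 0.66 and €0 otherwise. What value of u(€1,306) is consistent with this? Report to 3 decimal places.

The first gamble pins u(€2,748): it must equal 0.62·1 + 0.38·0 = 0.62.
Then u(€1,306) = 0.66·u(€2,748) + 0.34·u(€0) = 0.66·0.62 + 0.34·0.00 = 0.4092.

0.409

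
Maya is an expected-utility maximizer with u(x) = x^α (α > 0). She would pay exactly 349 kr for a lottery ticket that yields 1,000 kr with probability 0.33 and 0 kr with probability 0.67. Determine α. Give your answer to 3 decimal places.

EU(lottery) = 0.33·1000^α + 0.67·0 = 0.33·1000^α.
Setting u(349) equal to that: 349^α = 0.33·1000^α ⇒ (349/1000)^α = 0.33.
α = ln(0.33) / ln(349/1000) = -1.108663/-1.052683 ≈ 1.053.

α ≈ 1.053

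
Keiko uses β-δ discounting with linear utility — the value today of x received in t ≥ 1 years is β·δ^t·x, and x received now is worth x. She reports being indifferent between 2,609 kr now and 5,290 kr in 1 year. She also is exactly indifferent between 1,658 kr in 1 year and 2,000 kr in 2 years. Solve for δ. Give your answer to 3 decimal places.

Both payoffs in the second observation are in the future, so β drops out: δ^1·1658 = δ^2·2000 ⇒ δ = 1658/2000 = 0.82900.

δ ≈ 0.829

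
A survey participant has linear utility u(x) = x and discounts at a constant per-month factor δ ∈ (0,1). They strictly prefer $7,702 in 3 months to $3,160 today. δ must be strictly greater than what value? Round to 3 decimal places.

Comparing present values: 3160 < δ^3·7702.
So δ^3 > 3160/7702 = 0.41028; taking the cube root of both positive sides preserves the inequality.
δ > 0.41028^(1/3) = 0.743.

δ > 0.743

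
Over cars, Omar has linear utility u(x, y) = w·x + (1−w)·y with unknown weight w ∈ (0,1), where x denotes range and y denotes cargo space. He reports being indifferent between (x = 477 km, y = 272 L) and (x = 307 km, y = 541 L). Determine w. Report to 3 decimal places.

w = 0.613

u(477,272) = u(307,541) means w·477 + (1−w)·272 = w·307 + (1−w)·541.
Collecting terms: w·170 = (1−w)·269.
Hence w = 269/(170+269) = 269/439 = 0.613.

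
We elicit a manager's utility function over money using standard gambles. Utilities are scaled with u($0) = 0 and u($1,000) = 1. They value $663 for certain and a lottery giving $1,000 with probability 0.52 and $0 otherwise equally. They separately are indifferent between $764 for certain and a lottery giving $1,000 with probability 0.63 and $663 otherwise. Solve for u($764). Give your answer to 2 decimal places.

0.82

The first gamble pins u($663): it must equal 0.52·1 + 0.48·0 = 0.52.
Chaining: u($764) = 0.63·1.00 + 0.37·0.52 = 0.8224.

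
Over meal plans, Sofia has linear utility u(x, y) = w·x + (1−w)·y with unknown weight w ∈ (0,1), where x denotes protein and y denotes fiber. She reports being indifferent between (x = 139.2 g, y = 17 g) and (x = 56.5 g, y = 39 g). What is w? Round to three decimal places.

w = 0.210

u(139.2,17) = u(56.5,39) means w·139.2 + (1−w)·17 = w·56.5 + (1−w)·39.
Rearranging, 82.7·w − 22·(1−w) = 0.
So w/(1−w) = 22/82.7 = 0.2660, giving w = 22/(82.7+22) = 0.210.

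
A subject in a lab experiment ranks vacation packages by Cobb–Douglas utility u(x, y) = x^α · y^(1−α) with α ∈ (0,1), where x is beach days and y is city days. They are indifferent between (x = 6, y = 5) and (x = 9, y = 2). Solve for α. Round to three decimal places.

Set the two utilities equal: 6^α·5^(1−α) = 9^α·2^(1−α).
(6/9)^α = (2/5)^(1−α); take logs: α·ln(6/9) = (1−α)·ln(2/5), i.e. α·-0.405465 = (1−α)·-0.916291.
So α/(1−α) = (-0.916291)/(-0.405465) = 2.259852, and α = 2.259852/3.259852 ≈ 0.693.

α ≈ 0.693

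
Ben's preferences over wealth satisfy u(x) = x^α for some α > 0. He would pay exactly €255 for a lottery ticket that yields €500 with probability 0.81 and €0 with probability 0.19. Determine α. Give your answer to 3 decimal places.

EU(lottery) = 0.81·500^α + 0.19·0 = 0.81·500^α.
Equating: 255^α = 0.81·500^α, i.e. 0.5100^α = 0.81.
Take logs: α = ln 0.81 / ln(255/500) ≈ 0.31295.

α ≈ 0.313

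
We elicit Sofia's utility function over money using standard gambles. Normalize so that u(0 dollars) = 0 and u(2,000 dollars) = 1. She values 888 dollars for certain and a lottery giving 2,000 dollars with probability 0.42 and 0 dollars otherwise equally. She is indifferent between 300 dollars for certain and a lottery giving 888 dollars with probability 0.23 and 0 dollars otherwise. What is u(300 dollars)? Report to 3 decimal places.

0.097

First, u(888 dollars) = 0.42·u(2,000 dollars) + 0.58·u(0 dollars) = 0.42.
The second indifference gives u(300 dollars) = 0.23·u(888 dollars) + 0.77·u(0 dollars) = 0.23·0.42 + 0.77·0.00 = 0.0966.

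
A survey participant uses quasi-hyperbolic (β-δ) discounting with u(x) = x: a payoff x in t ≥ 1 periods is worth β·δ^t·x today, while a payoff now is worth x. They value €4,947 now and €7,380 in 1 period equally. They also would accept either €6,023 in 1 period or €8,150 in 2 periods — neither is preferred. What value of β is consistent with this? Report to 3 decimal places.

β ≈ 0.907

The second indifference involves only future payoffs, so β cancels: β·δ^1·6023 = β·δ^2·8150, giving δ = 6023/8150 = 0.73902.
Now use the now-vs-future pair: 4947 = β·δ·7380 gives β = 4947/(0.73902·7380) ≈ 0.907.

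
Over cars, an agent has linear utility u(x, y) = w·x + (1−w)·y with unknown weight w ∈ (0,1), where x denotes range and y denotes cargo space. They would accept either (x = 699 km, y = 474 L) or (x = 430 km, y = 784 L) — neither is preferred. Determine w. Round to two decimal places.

u(699,474) = u(430,784) means w·699 + (1−w)·474 = w·430 + (1−w)·784.
w·(699−430) = (1−w)·(784−474), i.e. w·269 = (1−w)·310.
The marginal rate of substitution is 310/269, so w = 310/(269+310) = 0.54.

w = 0.54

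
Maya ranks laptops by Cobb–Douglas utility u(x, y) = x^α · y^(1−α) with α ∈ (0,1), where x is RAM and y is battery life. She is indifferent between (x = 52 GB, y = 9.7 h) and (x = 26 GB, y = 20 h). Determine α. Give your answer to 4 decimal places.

Set the two utilities equal: 52^α·9.7^(1−α) = 26^α·20^(1−α).
Taking logs: α·ln 52 + (1−α)·ln 9.7 = α·ln 26 + (1−α)·ln 20, i.e. α·0.6931472 = (1−α)·0.7236064.
So α/(1−α) = (0.7236064)/(0.6931472) = 1.0439433, and α = 1.0439433/2.0439433 ≈ 0.5107.

α ≈ 0.5107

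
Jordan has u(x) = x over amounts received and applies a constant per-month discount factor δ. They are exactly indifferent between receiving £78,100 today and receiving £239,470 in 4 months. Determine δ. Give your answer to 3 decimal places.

δ ≈ 0.756

Indifference means u(78100) = δ^4 · u(239470), so δ^4 = u(78100)/u(239470).
With u(x) = x: δ^4 = 78100/239470 = 0.32614.
Taking the 4th root: δ = 0.32614^(1/4) ≈ 0.756.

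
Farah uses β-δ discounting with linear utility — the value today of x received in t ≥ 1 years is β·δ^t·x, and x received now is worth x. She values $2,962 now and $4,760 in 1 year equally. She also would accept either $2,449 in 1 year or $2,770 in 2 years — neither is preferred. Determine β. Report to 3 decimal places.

β ≈ 0.704

From the later pair, β·δ^1·2449 = β·δ^2·2770; dividing through, δ = 2449/2770 = 0.88412.
The first indifference: 2962 = β·δ·4760, so β = 2962/(δ·4760) = 2962/(0.88412·4760) ≈ 0.704.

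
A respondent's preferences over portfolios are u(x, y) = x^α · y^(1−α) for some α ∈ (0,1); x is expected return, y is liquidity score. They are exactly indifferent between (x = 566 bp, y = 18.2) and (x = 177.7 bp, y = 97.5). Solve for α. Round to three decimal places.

Indifference: 566^α · 18.2^(1−α) = 177.7^α · 97.5^(1−α).
Rearrange to (566/177.7)^α = (97.5/18.2)^(1−α) and take logs: α·1.158497 = (1−α)·1.678431.
With A = 1.158497 and B = 1.678431: α·A = (1−α)·B, so α = B/(A+B) = 1.678431/2.836928 ≈ 0.592.

α ≈ 0.592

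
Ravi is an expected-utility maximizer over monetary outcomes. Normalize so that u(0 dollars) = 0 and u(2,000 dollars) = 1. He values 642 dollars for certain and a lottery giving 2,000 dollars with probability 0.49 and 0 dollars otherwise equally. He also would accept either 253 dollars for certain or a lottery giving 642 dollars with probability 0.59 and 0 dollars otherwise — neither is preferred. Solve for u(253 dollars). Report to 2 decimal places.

The first gamble pins u(642 dollars): it must equal 0.49·1 + 0.51·0 = 0.49.
The second indifference gives u(253 dollars) = 0.59·u(642 dollars) + 0.41·u(0 dollars) = 0.59·0.49 + 0.41·0.00 = 0.2891.

0.29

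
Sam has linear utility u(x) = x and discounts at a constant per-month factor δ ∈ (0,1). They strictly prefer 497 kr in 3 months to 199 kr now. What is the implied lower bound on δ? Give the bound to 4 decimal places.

Under u(x) = x this choice says 199 < δ^3·497.
Dividing by 497: δ^3 > 0.40040. Both sides are positive, so the cube root keeps the direction.
δ > 0.40040^(1/3) = 0.7371.

δ > 0.7371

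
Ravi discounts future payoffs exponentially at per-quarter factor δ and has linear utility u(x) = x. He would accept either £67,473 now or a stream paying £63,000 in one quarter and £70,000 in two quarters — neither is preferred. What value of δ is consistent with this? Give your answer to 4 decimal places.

Present value of the stream is 63000·δ + 70000·δ². Indifference gives 63000δ + 70000δ² = 67473.
So 70000δ² + 63000δ − 67473 = 0.
The positive root is δ = [−63000 + √(63000² + 4·70000·67473)] / (2·70000) = (−63000 + 151200.000)/140000 ≈ 0.6300.

δ ≈ 0.6300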